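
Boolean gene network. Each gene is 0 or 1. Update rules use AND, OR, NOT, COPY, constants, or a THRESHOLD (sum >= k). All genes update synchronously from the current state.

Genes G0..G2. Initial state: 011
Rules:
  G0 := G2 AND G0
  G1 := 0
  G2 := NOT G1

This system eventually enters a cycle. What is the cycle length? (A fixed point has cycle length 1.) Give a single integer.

Answer: 1

Derivation:
Step 0: 011
Step 1: G0=G2&G0=1&0=0 G1=0(const) G2=NOT G1=NOT 1=0 -> 000
Step 2: G0=G2&G0=0&0=0 G1=0(const) G2=NOT G1=NOT 0=1 -> 001
Step 3: G0=G2&G0=1&0=0 G1=0(const) G2=NOT G1=NOT 0=1 -> 001
State from step 3 equals state from step 2 -> cycle length 1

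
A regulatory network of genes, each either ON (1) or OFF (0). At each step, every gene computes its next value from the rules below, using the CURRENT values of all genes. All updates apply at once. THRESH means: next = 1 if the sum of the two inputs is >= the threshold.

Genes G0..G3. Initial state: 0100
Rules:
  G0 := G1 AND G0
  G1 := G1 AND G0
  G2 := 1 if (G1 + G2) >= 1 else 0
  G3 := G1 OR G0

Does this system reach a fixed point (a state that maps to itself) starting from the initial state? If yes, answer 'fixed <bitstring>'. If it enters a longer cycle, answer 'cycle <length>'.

Answer: fixed 0010

Derivation:
Step 0: 0100
Step 1: G0=G1&G0=1&0=0 G1=G1&G0=1&0=0 G2=(1+0>=1)=1 G3=G1|G0=1|0=1 -> 0011
Step 2: G0=G1&G0=0&0=0 G1=G1&G0=0&0=0 G2=(0+1>=1)=1 G3=G1|G0=0|0=0 -> 0010
Step 3: G0=G1&G0=0&0=0 G1=G1&G0=0&0=0 G2=(0+1>=1)=1 G3=G1|G0=0|0=0 -> 0010
Fixed point reached at step 2: 0010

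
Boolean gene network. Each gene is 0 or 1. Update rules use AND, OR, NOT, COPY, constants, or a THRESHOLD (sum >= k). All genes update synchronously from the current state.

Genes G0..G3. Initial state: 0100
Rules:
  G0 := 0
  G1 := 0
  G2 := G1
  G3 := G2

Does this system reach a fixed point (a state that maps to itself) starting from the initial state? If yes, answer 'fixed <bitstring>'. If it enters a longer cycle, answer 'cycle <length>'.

Answer: fixed 0000

Derivation:
Step 0: 0100
Step 1: G0=0(const) G1=0(const) G2=G1=1 G3=G2=0 -> 0010
Step 2: G0=0(const) G1=0(const) G2=G1=0 G3=G2=1 -> 0001
Step 3: G0=0(const) G1=0(const) G2=G1=0 G3=G2=0 -> 0000
Step 4: G0=0(const) G1=0(const) G2=G1=0 G3=G2=0 -> 0000
Fixed point reached at step 3: 0000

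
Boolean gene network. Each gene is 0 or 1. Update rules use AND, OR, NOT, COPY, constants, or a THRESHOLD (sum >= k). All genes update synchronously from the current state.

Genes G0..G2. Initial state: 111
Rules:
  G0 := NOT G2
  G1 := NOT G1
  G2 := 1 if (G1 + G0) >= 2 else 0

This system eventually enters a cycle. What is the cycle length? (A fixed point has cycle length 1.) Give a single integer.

Answer: 4

Derivation:
Step 0: 111
Step 1: G0=NOT G2=NOT 1=0 G1=NOT G1=NOT 1=0 G2=(1+1>=2)=1 -> 001
Step 2: G0=NOT G2=NOT 1=0 G1=NOT G1=NOT 0=1 G2=(0+0>=2)=0 -> 010
Step 3: G0=NOT G2=NOT 0=1 G1=NOT G1=NOT 1=0 G2=(1+0>=2)=0 -> 100
Step 4: G0=NOT G2=NOT 0=1 G1=NOT G1=NOT 0=1 G2=(0+1>=2)=0 -> 110
Step 5: G0=NOT G2=NOT 0=1 G1=NOT G1=NOT 1=0 G2=(1+1>=2)=1 -> 101
Step 6: G0=NOT G2=NOT 1=0 G1=NOT G1=NOT 0=1 G2=(0+1>=2)=0 -> 010
State from step 6 equals state from step 2 -> cycle length 4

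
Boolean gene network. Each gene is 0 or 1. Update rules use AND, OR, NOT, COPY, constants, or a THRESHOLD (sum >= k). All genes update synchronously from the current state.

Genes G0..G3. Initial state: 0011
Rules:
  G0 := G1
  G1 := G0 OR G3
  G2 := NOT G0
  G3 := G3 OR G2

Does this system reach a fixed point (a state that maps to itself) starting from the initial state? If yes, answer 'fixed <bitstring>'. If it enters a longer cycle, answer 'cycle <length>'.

Answer: fixed 1101

Derivation:
Step 0: 0011
Step 1: G0=G1=0 G1=G0|G3=0|1=1 G2=NOT G0=NOT 0=1 G3=G3|G2=1|1=1 -> 0111
Step 2: G0=G1=1 G1=G0|G3=0|1=1 G2=NOT G0=NOT 0=1 G3=G3|G2=1|1=1 -> 1111
Step 3: G0=G1=1 G1=G0|G3=1|1=1 G2=NOT G0=NOT 1=0 G3=G3|G2=1|1=1 -> 1101
Step 4: G0=G1=1 G1=G0|G3=1|1=1 G2=NOT G0=NOT 1=0 G3=G3|G2=1|0=1 -> 1101
Fixed point reached at step 3: 1101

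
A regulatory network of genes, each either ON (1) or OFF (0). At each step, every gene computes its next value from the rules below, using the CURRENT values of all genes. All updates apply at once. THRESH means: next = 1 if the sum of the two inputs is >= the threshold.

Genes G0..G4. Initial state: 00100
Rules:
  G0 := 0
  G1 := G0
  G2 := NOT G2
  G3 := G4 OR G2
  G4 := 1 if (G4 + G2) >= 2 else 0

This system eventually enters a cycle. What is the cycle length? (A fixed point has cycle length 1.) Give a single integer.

Step 0: 00100
Step 1: G0=0(const) G1=G0=0 G2=NOT G2=NOT 1=0 G3=G4|G2=0|1=1 G4=(0+1>=2)=0 -> 00010
Step 2: G0=0(const) G1=G0=0 G2=NOT G2=NOT 0=1 G3=G4|G2=0|0=0 G4=(0+0>=2)=0 -> 00100
State from step 2 equals state from step 0 -> cycle length 2

Answer: 2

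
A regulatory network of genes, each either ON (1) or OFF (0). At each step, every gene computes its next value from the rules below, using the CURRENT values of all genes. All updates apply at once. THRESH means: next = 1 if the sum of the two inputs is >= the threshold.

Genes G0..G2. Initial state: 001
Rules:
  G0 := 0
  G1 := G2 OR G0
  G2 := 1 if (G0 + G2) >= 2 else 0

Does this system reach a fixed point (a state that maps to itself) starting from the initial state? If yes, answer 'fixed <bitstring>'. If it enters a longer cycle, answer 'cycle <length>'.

Step 0: 001
Step 1: G0=0(const) G1=G2|G0=1|0=1 G2=(0+1>=2)=0 -> 010
Step 2: G0=0(const) G1=G2|G0=0|0=0 G2=(0+0>=2)=0 -> 000
Step 3: G0=0(const) G1=G2|G0=0|0=0 G2=(0+0>=2)=0 -> 000
Fixed point reached at step 2: 000

Answer: fixed 000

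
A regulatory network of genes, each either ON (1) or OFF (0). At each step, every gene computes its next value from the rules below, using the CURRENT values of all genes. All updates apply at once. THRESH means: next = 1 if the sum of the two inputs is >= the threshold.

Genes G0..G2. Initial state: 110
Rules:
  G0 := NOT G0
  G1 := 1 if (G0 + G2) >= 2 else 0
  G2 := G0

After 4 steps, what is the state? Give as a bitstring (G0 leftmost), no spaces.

Step 1: G0=NOT G0=NOT 1=0 G1=(1+0>=2)=0 G2=G0=1 -> 001
Step 2: G0=NOT G0=NOT 0=1 G1=(0+1>=2)=0 G2=G0=0 -> 100
Step 3: G0=NOT G0=NOT 1=0 G1=(1+0>=2)=0 G2=G0=1 -> 001
Step 4: G0=NOT G0=NOT 0=1 G1=(0+1>=2)=0 G2=G0=0 -> 100

100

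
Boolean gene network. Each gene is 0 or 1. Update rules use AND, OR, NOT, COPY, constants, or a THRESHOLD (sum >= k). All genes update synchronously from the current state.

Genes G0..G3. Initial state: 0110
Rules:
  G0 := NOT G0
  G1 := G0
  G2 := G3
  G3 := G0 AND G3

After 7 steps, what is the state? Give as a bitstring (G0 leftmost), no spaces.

Step 1: G0=NOT G0=NOT 0=1 G1=G0=0 G2=G3=0 G3=G0&G3=0&0=0 -> 1000
Step 2: G0=NOT G0=NOT 1=0 G1=G0=1 G2=G3=0 G3=G0&G3=1&0=0 -> 0100
Step 3: G0=NOT G0=NOT 0=1 G1=G0=0 G2=G3=0 G3=G0&G3=0&0=0 -> 1000
Step 4: G0=NOT G0=NOT 1=0 G1=G0=1 G2=G3=0 G3=G0&G3=1&0=0 -> 0100
Step 5: G0=NOT G0=NOT 0=1 G1=G0=0 G2=G3=0 G3=G0&G3=0&0=0 -> 1000
Step 6: G0=NOT G0=NOT 1=0 G1=G0=1 G2=G3=0 G3=G0&G3=1&0=0 -> 0100
Step 7: G0=NOT G0=NOT 0=1 G1=G0=0 G2=G3=0 G3=G0&G3=0&0=0 -> 1000

1000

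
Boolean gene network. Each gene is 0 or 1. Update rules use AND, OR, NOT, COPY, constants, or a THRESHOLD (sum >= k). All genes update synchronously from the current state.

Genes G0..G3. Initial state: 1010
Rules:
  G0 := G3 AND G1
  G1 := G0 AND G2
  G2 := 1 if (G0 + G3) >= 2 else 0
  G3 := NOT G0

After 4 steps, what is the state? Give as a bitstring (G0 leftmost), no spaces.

Step 1: G0=G3&G1=0&0=0 G1=G0&G2=1&1=1 G2=(1+0>=2)=0 G3=NOT G0=NOT 1=0 -> 0100
Step 2: G0=G3&G1=0&1=0 G1=G0&G2=0&0=0 G2=(0+0>=2)=0 G3=NOT G0=NOT 0=1 -> 0001
Step 3: G0=G3&G1=1&0=0 G1=G0&G2=0&0=0 G2=(0+1>=2)=0 G3=NOT G0=NOT 0=1 -> 0001
Step 4: G0=G3&G1=1&0=0 G1=G0&G2=0&0=0 G2=(0+1>=2)=0 G3=NOT G0=NOT 0=1 -> 0001

0001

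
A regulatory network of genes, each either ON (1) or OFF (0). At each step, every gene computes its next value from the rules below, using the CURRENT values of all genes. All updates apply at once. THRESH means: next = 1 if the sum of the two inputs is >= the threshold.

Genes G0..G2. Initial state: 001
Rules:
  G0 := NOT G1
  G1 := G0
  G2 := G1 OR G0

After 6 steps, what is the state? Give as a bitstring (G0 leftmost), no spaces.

Step 1: G0=NOT G1=NOT 0=1 G1=G0=0 G2=G1|G0=0|0=0 -> 100
Step 2: G0=NOT G1=NOT 0=1 G1=G0=1 G2=G1|G0=0|1=1 -> 111
Step 3: G0=NOT G1=NOT 1=0 G1=G0=1 G2=G1|G0=1|1=1 -> 011
Step 4: G0=NOT G1=NOT 1=0 G1=G0=0 G2=G1|G0=1|0=1 -> 001
Step 5: G0=NOT G1=NOT 0=1 G1=G0=0 G2=G1|G0=0|0=0 -> 100
Step 6: G0=NOT G1=NOT 0=1 G1=G0=1 G2=G1|G0=0|1=1 -> 111

111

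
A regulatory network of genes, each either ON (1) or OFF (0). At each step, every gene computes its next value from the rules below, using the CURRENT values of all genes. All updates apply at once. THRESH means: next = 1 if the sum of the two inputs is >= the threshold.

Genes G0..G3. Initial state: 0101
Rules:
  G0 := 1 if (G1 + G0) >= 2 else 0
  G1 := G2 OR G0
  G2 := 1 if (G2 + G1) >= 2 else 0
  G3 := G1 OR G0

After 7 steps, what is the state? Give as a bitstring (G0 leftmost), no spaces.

Step 1: G0=(1+0>=2)=0 G1=G2|G0=0|0=0 G2=(0+1>=2)=0 G3=G1|G0=1|0=1 -> 0001
Step 2: G0=(0+0>=2)=0 G1=G2|G0=0|0=0 G2=(0+0>=2)=0 G3=G1|G0=0|0=0 -> 0000
Step 3: G0=(0+0>=2)=0 G1=G2|G0=0|0=0 G2=(0+0>=2)=0 G3=G1|G0=0|0=0 -> 0000
Step 4: G0=(0+0>=2)=0 G1=G2|G0=0|0=0 G2=(0+0>=2)=0 G3=G1|G0=0|0=0 -> 0000
Step 5: G0=(0+0>=2)=0 G1=G2|G0=0|0=0 G2=(0+0>=2)=0 G3=G1|G0=0|0=0 -> 0000
Step 6: G0=(0+0>=2)=0 G1=G2|G0=0|0=0 G2=(0+0>=2)=0 G3=G1|G0=0|0=0 -> 0000
Step 7: G0=(0+0>=2)=0 G1=G2|G0=0|0=0 G2=(0+0>=2)=0 G3=G1|G0=0|0=0 -> 0000

0000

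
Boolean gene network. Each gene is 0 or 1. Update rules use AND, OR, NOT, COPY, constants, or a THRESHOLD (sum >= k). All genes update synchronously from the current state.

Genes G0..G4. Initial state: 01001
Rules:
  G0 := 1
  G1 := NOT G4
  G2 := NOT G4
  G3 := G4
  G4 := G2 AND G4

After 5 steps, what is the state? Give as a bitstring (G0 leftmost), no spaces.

Step 1: G0=1(const) G1=NOT G4=NOT 1=0 G2=NOT G4=NOT 1=0 G3=G4=1 G4=G2&G4=0&1=0 -> 10010
Step 2: G0=1(const) G1=NOT G4=NOT 0=1 G2=NOT G4=NOT 0=1 G3=G4=0 G4=G2&G4=0&0=0 -> 11100
Step 3: G0=1(const) G1=NOT G4=NOT 0=1 G2=NOT G4=NOT 0=1 G3=G4=0 G4=G2&G4=1&0=0 -> 11100
Step 4: G0=1(const) G1=NOT G4=NOT 0=1 G2=NOT G4=NOT 0=1 G3=G4=0 G4=G2&G4=1&0=0 -> 11100
Step 5: G0=1(const) G1=NOT G4=NOT 0=1 G2=NOT G4=NOT 0=1 G3=G4=0 G4=G2&G4=1&0=0 -> 11100

11100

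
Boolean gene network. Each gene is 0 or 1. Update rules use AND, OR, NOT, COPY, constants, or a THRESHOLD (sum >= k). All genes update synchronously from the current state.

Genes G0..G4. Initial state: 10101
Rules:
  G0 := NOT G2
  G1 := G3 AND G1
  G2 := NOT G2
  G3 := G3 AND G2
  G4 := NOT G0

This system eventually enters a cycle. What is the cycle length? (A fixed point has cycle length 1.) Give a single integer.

Answer: 2

Derivation:
Step 0: 10101
Step 1: G0=NOT G2=NOT 1=0 G1=G3&G1=0&0=0 G2=NOT G2=NOT 1=0 G3=G3&G2=0&1=0 G4=NOT G0=NOT 1=0 -> 00000
Step 2: G0=NOT G2=NOT 0=1 G1=G3&G1=0&0=0 G2=NOT G2=NOT 0=1 G3=G3&G2=0&0=0 G4=NOT G0=NOT 0=1 -> 10101
State from step 2 equals state from step 0 -> cycle length 2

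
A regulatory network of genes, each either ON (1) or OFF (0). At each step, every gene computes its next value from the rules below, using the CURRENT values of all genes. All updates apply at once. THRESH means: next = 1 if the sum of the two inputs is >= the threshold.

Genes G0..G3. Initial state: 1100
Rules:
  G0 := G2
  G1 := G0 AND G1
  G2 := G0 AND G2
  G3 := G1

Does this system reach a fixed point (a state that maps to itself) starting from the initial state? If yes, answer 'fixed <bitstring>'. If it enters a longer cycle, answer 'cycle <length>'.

Step 0: 1100
Step 1: G0=G2=0 G1=G0&G1=1&1=1 G2=G0&G2=1&0=0 G3=G1=1 -> 0101
Step 2: G0=G2=0 G1=G0&G1=0&1=0 G2=G0&G2=0&0=0 G3=G1=1 -> 0001
Step 3: G0=G2=0 G1=G0&G1=0&0=0 G2=G0&G2=0&0=0 G3=G1=0 -> 0000
Step 4: G0=G2=0 G1=G0&G1=0&0=0 G2=G0&G2=0&0=0 G3=G1=0 -> 0000
Fixed point reached at step 3: 0000

Answer: fixed 0000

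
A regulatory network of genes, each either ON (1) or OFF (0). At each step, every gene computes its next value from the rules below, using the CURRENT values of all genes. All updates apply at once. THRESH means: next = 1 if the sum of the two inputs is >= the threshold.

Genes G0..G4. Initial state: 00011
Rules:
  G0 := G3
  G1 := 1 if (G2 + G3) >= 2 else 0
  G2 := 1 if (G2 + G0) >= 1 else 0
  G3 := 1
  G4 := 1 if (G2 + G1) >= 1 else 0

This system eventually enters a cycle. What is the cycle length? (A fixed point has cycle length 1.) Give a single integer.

Answer: 1

Derivation:
Step 0: 00011
Step 1: G0=G3=1 G1=(0+1>=2)=0 G2=(0+0>=1)=0 G3=1(const) G4=(0+0>=1)=0 -> 10010
Step 2: G0=G3=1 G1=(0+1>=2)=0 G2=(0+1>=1)=1 G3=1(const) G4=(0+0>=1)=0 -> 10110
Step 3: G0=G3=1 G1=(1+1>=2)=1 G2=(1+1>=1)=1 G3=1(const) G4=(1+0>=1)=1 -> 11111
Step 4: G0=G3=1 G1=(1+1>=2)=1 G2=(1+1>=1)=1 G3=1(const) G4=(1+1>=1)=1 -> 11111
State from step 4 equals state from step 3 -> cycle length 1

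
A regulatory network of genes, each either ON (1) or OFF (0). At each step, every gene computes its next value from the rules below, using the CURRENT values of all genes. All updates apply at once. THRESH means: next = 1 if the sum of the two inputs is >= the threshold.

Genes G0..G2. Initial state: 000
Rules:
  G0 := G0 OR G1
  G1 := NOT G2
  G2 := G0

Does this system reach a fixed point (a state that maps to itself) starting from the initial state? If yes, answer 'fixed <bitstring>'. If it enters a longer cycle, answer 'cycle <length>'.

Answer: fixed 101

Derivation:
Step 0: 000
Step 1: G0=G0|G1=0|0=0 G1=NOT G2=NOT 0=1 G2=G0=0 -> 010
Step 2: G0=G0|G1=0|1=1 G1=NOT G2=NOT 0=1 G2=G0=0 -> 110
Step 3: G0=G0|G1=1|1=1 G1=NOT G2=NOT 0=1 G2=G0=1 -> 111
Step 4: G0=G0|G1=1|1=1 G1=NOT G2=NOT 1=0 G2=G0=1 -> 101
Step 5: G0=G0|G1=1|0=1 G1=NOT G2=NOT 1=0 G2=G0=1 -> 101
Fixed point reached at step 4: 101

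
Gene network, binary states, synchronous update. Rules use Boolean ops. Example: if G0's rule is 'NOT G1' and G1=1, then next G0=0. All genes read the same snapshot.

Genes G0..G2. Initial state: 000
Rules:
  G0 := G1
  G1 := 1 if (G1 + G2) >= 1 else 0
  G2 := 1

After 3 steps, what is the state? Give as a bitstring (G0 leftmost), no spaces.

Step 1: G0=G1=0 G1=(0+0>=1)=0 G2=1(const) -> 001
Step 2: G0=G1=0 G1=(0+1>=1)=1 G2=1(const) -> 011
Step 3: G0=G1=1 G1=(1+1>=1)=1 G2=1(const) -> 111

111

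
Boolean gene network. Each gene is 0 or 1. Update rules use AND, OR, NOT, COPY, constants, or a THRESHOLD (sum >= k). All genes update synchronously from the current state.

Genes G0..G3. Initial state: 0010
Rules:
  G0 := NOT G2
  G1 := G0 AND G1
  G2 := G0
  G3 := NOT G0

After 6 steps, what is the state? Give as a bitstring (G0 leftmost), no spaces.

Step 1: G0=NOT G2=NOT 1=0 G1=G0&G1=0&0=0 G2=G0=0 G3=NOT G0=NOT 0=1 -> 0001
Step 2: G0=NOT G2=NOT 0=1 G1=G0&G1=0&0=0 G2=G0=0 G3=NOT G0=NOT 0=1 -> 1001
Step 3: G0=NOT G2=NOT 0=1 G1=G0&G1=1&0=0 G2=G0=1 G3=NOT G0=NOT 1=0 -> 1010
Step 4: G0=NOT G2=NOT 1=0 G1=G0&G1=1&0=0 G2=G0=1 G3=NOT G0=NOT 1=0 -> 0010
Step 5: G0=NOT G2=NOT 1=0 G1=G0&G1=0&0=0 G2=G0=0 G3=NOT G0=NOT 0=1 -> 0001
Step 6: G0=NOT G2=NOT 0=1 G1=G0&G1=0&0=0 G2=G0=0 G3=NOT G0=NOT 0=1 -> 1001

1001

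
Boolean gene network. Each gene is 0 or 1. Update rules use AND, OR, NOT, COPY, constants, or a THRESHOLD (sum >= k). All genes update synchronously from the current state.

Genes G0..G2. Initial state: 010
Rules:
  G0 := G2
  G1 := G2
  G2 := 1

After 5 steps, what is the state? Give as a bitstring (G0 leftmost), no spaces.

Step 1: G0=G2=0 G1=G2=0 G2=1(const) -> 001
Step 2: G0=G2=1 G1=G2=1 G2=1(const) -> 111
Step 3: G0=G2=1 G1=G2=1 G2=1(const) -> 111
Step 4: G0=G2=1 G1=G2=1 G2=1(const) -> 111
Step 5: G0=G2=1 G1=G2=1 G2=1(const) -> 111

111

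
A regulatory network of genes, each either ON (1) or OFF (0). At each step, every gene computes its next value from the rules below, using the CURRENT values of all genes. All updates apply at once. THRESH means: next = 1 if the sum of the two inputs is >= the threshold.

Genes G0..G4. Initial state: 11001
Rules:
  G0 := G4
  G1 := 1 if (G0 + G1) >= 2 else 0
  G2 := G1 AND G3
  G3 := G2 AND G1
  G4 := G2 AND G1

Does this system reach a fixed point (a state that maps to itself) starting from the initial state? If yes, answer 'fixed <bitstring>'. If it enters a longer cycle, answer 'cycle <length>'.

Step 0: 11001
Step 1: G0=G4=1 G1=(1+1>=2)=1 G2=G1&G3=1&0=0 G3=G2&G1=0&1=0 G4=G2&G1=0&1=0 -> 11000
Step 2: G0=G4=0 G1=(1+1>=2)=1 G2=G1&G3=1&0=0 G3=G2&G1=0&1=0 G4=G2&G1=0&1=0 -> 01000
Step 3: G0=G4=0 G1=(0+1>=2)=0 G2=G1&G3=1&0=0 G3=G2&G1=0&1=0 G4=G2&G1=0&1=0 -> 00000
Step 4: G0=G4=0 G1=(0+0>=2)=0 G2=G1&G3=0&0=0 G3=G2&G1=0&0=0 G4=G2&G1=0&0=0 -> 00000
Fixed point reached at step 3: 00000

Answer: fixed 00000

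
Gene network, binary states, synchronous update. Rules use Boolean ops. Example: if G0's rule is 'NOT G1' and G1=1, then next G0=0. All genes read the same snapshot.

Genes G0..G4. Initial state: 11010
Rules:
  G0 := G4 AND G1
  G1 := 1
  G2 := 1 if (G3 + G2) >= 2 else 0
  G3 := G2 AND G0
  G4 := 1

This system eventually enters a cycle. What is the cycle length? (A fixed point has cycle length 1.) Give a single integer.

Answer: 1

Derivation:
Step 0: 11010
Step 1: G0=G4&G1=0&1=0 G1=1(const) G2=(1+0>=2)=0 G3=G2&G0=0&1=0 G4=1(const) -> 01001
Step 2: G0=G4&G1=1&1=1 G1=1(const) G2=(0+0>=2)=0 G3=G2&G0=0&0=0 G4=1(const) -> 11001
Step 3: G0=G4&G1=1&1=1 G1=1(const) G2=(0+0>=2)=0 G3=G2&G0=0&1=0 G4=1(const) -> 11001
State from step 3 equals state from step 2 -> cycle length 1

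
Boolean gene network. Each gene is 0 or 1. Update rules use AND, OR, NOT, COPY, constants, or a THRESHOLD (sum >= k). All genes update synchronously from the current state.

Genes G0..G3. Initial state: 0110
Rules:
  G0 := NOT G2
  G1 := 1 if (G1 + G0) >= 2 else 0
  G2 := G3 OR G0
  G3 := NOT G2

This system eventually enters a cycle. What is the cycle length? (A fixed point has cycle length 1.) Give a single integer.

Answer: 4

Derivation:
Step 0: 0110
Step 1: G0=NOT G2=NOT 1=0 G1=(1+0>=2)=0 G2=G3|G0=0|0=0 G3=NOT G2=NOT 1=0 -> 0000
Step 2: G0=NOT G2=NOT 0=1 G1=(0+0>=2)=0 G2=G3|G0=0|0=0 G3=NOT G2=NOT 0=1 -> 1001
Step 3: G0=NOT G2=NOT 0=1 G1=(0+1>=2)=0 G2=G3|G0=1|1=1 G3=NOT G2=NOT 0=1 -> 1011
Step 4: G0=NOT G2=NOT 1=0 G1=(0+1>=2)=0 G2=G3|G0=1|1=1 G3=NOT G2=NOT 1=0 -> 0010
Step 5: G0=NOT G2=NOT 1=0 G1=(0+0>=2)=0 G2=G3|G0=0|0=0 G3=NOT G2=NOT 1=0 -> 0000
State from step 5 equals state from step 1 -> cycle length 4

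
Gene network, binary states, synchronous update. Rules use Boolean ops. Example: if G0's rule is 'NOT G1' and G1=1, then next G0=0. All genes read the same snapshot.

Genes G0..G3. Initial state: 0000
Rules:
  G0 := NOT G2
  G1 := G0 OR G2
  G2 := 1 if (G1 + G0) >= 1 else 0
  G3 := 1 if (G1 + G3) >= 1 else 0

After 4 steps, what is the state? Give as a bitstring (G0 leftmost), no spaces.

Step 1: G0=NOT G2=NOT 0=1 G1=G0|G2=0|0=0 G2=(0+0>=1)=0 G3=(0+0>=1)=0 -> 1000
Step 2: G0=NOT G2=NOT 0=1 G1=G0|G2=1|0=1 G2=(0+1>=1)=1 G3=(0+0>=1)=0 -> 1110
Step 3: G0=NOT G2=NOT 1=0 G1=G0|G2=1|1=1 G2=(1+1>=1)=1 G3=(1+0>=1)=1 -> 0111
Step 4: G0=NOT G2=NOT 1=0 G1=G0|G2=0|1=1 G2=(1+0>=1)=1 G3=(1+1>=1)=1 -> 0111

0111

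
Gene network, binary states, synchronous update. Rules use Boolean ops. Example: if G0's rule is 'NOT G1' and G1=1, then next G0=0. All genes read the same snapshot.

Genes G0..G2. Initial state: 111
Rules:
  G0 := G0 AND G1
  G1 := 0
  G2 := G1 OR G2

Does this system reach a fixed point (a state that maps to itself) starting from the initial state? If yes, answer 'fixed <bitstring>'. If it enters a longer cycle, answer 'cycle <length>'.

Answer: fixed 001

Derivation:
Step 0: 111
Step 1: G0=G0&G1=1&1=1 G1=0(const) G2=G1|G2=1|1=1 -> 101
Step 2: G0=G0&G1=1&0=0 G1=0(const) G2=G1|G2=0|1=1 -> 001
Step 3: G0=G0&G1=0&0=0 G1=0(const) G2=G1|G2=0|1=1 -> 001
Fixed point reached at step 2: 001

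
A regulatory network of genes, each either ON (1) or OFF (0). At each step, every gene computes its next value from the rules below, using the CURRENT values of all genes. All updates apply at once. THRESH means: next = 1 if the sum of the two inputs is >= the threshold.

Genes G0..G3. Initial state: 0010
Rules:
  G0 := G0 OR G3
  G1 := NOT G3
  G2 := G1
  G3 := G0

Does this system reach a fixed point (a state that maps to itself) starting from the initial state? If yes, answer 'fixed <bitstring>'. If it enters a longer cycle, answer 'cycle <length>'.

Step 0: 0010
Step 1: G0=G0|G3=0|0=0 G1=NOT G3=NOT 0=1 G2=G1=0 G3=G0=0 -> 0100
Step 2: G0=G0|G3=0|0=0 G1=NOT G3=NOT 0=1 G2=G1=1 G3=G0=0 -> 0110
Step 3: G0=G0|G3=0|0=0 G1=NOT G3=NOT 0=1 G2=G1=1 G3=G0=0 -> 0110
Fixed point reached at step 2: 0110

Answer: fixed 0110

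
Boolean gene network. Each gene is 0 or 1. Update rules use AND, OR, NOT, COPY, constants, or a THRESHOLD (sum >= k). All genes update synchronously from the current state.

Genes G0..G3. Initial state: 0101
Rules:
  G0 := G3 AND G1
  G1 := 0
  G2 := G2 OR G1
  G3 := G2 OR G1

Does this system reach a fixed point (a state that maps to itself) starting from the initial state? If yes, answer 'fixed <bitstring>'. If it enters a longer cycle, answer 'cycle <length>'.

Answer: fixed 0011

Derivation:
Step 0: 0101
Step 1: G0=G3&G1=1&1=1 G1=0(const) G2=G2|G1=0|1=1 G3=G2|G1=0|1=1 -> 1011
Step 2: G0=G3&G1=1&0=0 G1=0(const) G2=G2|G1=1|0=1 G3=G2|G1=1|0=1 -> 0011
Step 3: G0=G3&G1=1&0=0 G1=0(const) G2=G2|G1=1|0=1 G3=G2|G1=1|0=1 -> 0011
Fixed point reached at step 2: 0011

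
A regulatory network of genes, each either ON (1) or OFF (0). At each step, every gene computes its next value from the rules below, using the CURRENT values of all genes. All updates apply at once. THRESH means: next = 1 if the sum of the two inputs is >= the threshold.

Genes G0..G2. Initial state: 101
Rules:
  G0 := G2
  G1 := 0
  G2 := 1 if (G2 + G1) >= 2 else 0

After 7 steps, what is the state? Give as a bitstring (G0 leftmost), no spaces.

Step 1: G0=G2=1 G1=0(const) G2=(1+0>=2)=0 -> 100
Step 2: G0=G2=0 G1=0(const) G2=(0+0>=2)=0 -> 000
Step 3: G0=G2=0 G1=0(const) G2=(0+0>=2)=0 -> 000
Step 4: G0=G2=0 G1=0(const) G2=(0+0>=2)=0 -> 000
Step 5: G0=G2=0 G1=0(const) G2=(0+0>=2)=0 -> 000
Step 6: G0=G2=0 G1=0(const) G2=(0+0>=2)=0 -> 000
Step 7: G0=G2=0 G1=0(const) G2=(0+0>=2)=0 -> 000

000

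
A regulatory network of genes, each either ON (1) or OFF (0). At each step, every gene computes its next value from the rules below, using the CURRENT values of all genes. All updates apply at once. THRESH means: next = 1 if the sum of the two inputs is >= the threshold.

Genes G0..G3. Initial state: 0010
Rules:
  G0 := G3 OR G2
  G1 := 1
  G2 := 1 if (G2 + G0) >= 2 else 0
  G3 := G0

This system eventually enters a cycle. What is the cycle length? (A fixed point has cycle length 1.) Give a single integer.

Answer: 2

Derivation:
Step 0: 0010
Step 1: G0=G3|G2=0|1=1 G1=1(const) G2=(1+0>=2)=0 G3=G0=0 -> 1100
Step 2: G0=G3|G2=0|0=0 G1=1(const) G2=(0+1>=2)=0 G3=G0=1 -> 0101
Step 3: G0=G3|G2=1|0=1 G1=1(const) G2=(0+0>=2)=0 G3=G0=0 -> 1100
State from step 3 equals state from step 1 -> cycle length 2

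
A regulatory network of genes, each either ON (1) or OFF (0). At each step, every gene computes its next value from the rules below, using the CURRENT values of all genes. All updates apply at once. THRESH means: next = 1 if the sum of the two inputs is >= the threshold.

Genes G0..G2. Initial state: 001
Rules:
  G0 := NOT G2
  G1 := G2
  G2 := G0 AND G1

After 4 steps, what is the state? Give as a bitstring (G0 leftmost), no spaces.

Step 1: G0=NOT G2=NOT 1=0 G1=G2=1 G2=G0&G1=0&0=0 -> 010
Step 2: G0=NOT G2=NOT 0=1 G1=G2=0 G2=G0&G1=0&1=0 -> 100
Step 3: G0=NOT G2=NOT 0=1 G1=G2=0 G2=G0&G1=1&0=0 -> 100
Step 4: G0=NOT G2=NOT 0=1 G1=G2=0 G2=G0&G1=1&0=0 -> 100

100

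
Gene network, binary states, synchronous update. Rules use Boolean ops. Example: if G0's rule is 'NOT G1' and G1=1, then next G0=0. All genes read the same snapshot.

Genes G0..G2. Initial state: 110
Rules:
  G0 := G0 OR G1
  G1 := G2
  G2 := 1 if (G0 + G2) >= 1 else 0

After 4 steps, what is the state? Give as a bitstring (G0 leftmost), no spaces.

Step 1: G0=G0|G1=1|1=1 G1=G2=0 G2=(1+0>=1)=1 -> 101
Step 2: G0=G0|G1=1|0=1 G1=G2=1 G2=(1+1>=1)=1 -> 111
Step 3: G0=G0|G1=1|1=1 G1=G2=1 G2=(1+1>=1)=1 -> 111
Step 4: G0=G0|G1=1|1=1 G1=G2=1 G2=(1+1>=1)=1 -> 111

111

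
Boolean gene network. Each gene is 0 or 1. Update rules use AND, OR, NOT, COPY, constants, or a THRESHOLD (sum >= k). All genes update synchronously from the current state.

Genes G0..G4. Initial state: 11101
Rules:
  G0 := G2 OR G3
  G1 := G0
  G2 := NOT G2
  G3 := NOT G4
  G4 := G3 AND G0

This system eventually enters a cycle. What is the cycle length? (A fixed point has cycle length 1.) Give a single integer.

Step 0: 11101
Step 1: G0=G2|G3=1|0=1 G1=G0=1 G2=NOT G2=NOT 1=0 G3=NOT G4=NOT 1=0 G4=G3&G0=0&1=0 -> 11000
Step 2: G0=G2|G3=0|0=0 G1=G0=1 G2=NOT G2=NOT 0=1 G3=NOT G4=NOT 0=1 G4=G3&G0=0&1=0 -> 01110
Step 3: G0=G2|G3=1|1=1 G1=G0=0 G2=NOT G2=NOT 1=0 G3=NOT G4=NOT 0=1 G4=G3&G0=1&0=0 -> 10010
Step 4: G0=G2|G3=0|1=1 G1=G0=1 G2=NOT G2=NOT 0=1 G3=NOT G4=NOT 0=1 G4=G3&G0=1&1=1 -> 11111
Step 5: G0=G2|G3=1|1=1 G1=G0=1 G2=NOT G2=NOT 1=0 G3=NOT G4=NOT 1=0 G4=G3&G0=1&1=1 -> 11001
Step 6: G0=G2|G3=0|0=0 G1=G0=1 G2=NOT G2=NOT 0=1 G3=NOT G4=NOT 1=0 G4=G3&G0=0&1=0 -> 01100
Step 7: G0=G2|G3=1|0=1 G1=G0=0 G2=NOT G2=NOT 1=0 G3=NOT G4=NOT 0=1 G4=G3&G0=0&0=0 -> 10010
State from step 7 equals state from step 3 -> cycle length 4

Answer: 4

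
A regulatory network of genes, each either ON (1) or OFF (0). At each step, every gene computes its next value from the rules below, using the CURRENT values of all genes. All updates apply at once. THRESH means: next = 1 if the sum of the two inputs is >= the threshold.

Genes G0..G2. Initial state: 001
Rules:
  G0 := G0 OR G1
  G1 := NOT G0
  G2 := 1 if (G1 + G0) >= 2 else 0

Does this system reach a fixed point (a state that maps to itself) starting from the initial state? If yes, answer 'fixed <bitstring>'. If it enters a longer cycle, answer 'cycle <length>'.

Step 0: 001
Step 1: G0=G0|G1=0|0=0 G1=NOT G0=NOT 0=1 G2=(0+0>=2)=0 -> 010
Step 2: G0=G0|G1=0|1=1 G1=NOT G0=NOT 0=1 G2=(1+0>=2)=0 -> 110
Step 3: G0=G0|G1=1|1=1 G1=NOT G0=NOT 1=0 G2=(1+1>=2)=1 -> 101
Step 4: G0=G0|G1=1|0=1 G1=NOT G0=NOT 1=0 G2=(0+1>=2)=0 -> 100
Step 5: G0=G0|G1=1|0=1 G1=NOT G0=NOT 1=0 G2=(0+1>=2)=0 -> 100
Fixed point reached at step 4: 100

Answer: fixed 100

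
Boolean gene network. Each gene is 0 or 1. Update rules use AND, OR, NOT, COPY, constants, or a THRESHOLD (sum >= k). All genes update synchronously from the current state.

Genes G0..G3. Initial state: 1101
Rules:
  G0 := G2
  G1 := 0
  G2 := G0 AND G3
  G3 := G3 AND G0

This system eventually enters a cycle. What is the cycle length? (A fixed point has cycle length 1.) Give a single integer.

Answer: 1

Derivation:
Step 0: 1101
Step 1: G0=G2=0 G1=0(const) G2=G0&G3=1&1=1 G3=G3&G0=1&1=1 -> 0011
Step 2: G0=G2=1 G1=0(const) G2=G0&G3=0&1=0 G3=G3&G0=1&0=0 -> 1000
Step 3: G0=G2=0 G1=0(const) G2=G0&G3=1&0=0 G3=G3&G0=0&1=0 -> 0000
Step 4: G0=G2=0 G1=0(const) G2=G0&G3=0&0=0 G3=G3&G0=0&0=0 -> 0000
State from step 4 equals state from step 3 -> cycle length 1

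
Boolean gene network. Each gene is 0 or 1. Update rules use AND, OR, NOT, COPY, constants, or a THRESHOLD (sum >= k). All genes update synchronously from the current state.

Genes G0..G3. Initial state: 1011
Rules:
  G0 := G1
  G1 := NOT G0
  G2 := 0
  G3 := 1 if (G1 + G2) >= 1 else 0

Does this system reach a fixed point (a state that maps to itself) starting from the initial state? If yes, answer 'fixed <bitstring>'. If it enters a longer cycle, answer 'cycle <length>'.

Step 0: 1011
Step 1: G0=G1=0 G1=NOT G0=NOT 1=0 G2=0(const) G3=(0+1>=1)=1 -> 0001
Step 2: G0=G1=0 G1=NOT G0=NOT 0=1 G2=0(const) G3=(0+0>=1)=0 -> 0100
Step 3: G0=G1=1 G1=NOT G0=NOT 0=1 G2=0(const) G3=(1+0>=1)=1 -> 1101
Step 4: G0=G1=1 G1=NOT G0=NOT 1=0 G2=0(const) G3=(1+0>=1)=1 -> 1001
Step 5: G0=G1=0 G1=NOT G0=NOT 1=0 G2=0(const) G3=(0+0>=1)=0 -> 0000
Step 6: G0=G1=0 G1=NOT G0=NOT 0=1 G2=0(const) G3=(0+0>=1)=0 -> 0100
Cycle of length 4 starting at step 2 -> no fixed point

Answer: cycle 4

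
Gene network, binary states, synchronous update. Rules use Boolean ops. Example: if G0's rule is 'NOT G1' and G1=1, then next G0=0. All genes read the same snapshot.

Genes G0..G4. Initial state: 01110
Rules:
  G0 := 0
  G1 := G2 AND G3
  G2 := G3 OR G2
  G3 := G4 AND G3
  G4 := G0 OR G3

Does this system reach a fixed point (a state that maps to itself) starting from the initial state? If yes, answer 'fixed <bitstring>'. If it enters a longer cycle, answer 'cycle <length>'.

Step 0: 01110
Step 1: G0=0(const) G1=G2&G3=1&1=1 G2=G3|G2=1|1=1 G3=G4&G3=0&1=0 G4=G0|G3=0|1=1 -> 01101
Step 2: G0=0(const) G1=G2&G3=1&0=0 G2=G3|G2=0|1=1 G3=G4&G3=1&0=0 G4=G0|G3=0|0=0 -> 00100
Step 3: G0=0(const) G1=G2&G3=1&0=0 G2=G3|G2=0|1=1 G3=G4&G3=0&0=0 G4=G0|G3=0|0=0 -> 00100
Fixed point reached at step 2: 00100

Answer: fixed 00100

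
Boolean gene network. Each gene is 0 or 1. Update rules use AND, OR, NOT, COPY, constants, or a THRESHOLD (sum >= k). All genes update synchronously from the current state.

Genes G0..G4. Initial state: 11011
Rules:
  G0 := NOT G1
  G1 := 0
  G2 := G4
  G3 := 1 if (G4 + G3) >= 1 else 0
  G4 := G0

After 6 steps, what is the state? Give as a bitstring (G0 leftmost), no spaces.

Step 1: G0=NOT G1=NOT 1=0 G1=0(const) G2=G4=1 G3=(1+1>=1)=1 G4=G0=1 -> 00111
Step 2: G0=NOT G1=NOT 0=1 G1=0(const) G2=G4=1 G3=(1+1>=1)=1 G4=G0=0 -> 10110
Step 3: G0=NOT G1=NOT 0=1 G1=0(const) G2=G4=0 G3=(0+1>=1)=1 G4=G0=1 -> 10011
Step 4: G0=NOT G1=NOT 0=1 G1=0(const) G2=G4=1 G3=(1+1>=1)=1 G4=G0=1 -> 10111
Step 5: G0=NOT G1=NOT 0=1 G1=0(const) G2=G4=1 G3=(1+1>=1)=1 G4=G0=1 -> 10111
Step 6: G0=NOT G1=NOT 0=1 G1=0(const) G2=G4=1 G3=(1+1>=1)=1 G4=G0=1 -> 10111

10111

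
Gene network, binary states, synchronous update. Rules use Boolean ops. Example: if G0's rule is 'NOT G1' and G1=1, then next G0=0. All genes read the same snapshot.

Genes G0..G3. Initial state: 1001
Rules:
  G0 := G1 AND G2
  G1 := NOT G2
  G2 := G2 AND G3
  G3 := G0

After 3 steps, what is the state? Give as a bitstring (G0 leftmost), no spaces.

Step 1: G0=G1&G2=0&0=0 G1=NOT G2=NOT 0=1 G2=G2&G3=0&1=0 G3=G0=1 -> 0101
Step 2: G0=G1&G2=1&0=0 G1=NOT G2=NOT 0=1 G2=G2&G3=0&1=0 G3=G0=0 -> 0100
Step 3: G0=G1&G2=1&0=0 G1=NOT G2=NOT 0=1 G2=G2&G3=0&0=0 G3=G0=0 -> 0100

0100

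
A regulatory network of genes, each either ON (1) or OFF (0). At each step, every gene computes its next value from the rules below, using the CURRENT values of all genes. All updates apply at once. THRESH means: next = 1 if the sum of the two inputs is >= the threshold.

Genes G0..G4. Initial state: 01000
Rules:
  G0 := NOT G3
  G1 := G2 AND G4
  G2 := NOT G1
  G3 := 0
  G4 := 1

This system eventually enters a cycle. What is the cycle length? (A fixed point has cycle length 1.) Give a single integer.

Step 0: 01000
Step 1: G0=NOT G3=NOT 0=1 G1=G2&G4=0&0=0 G2=NOT G1=NOT 1=0 G3=0(const) G4=1(const) -> 10001
Step 2: G0=NOT G3=NOT 0=1 G1=G2&G4=0&1=0 G2=NOT G1=NOT 0=1 G3=0(const) G4=1(const) -> 10101
Step 3: G0=NOT G3=NOT 0=1 G1=G2&G4=1&1=1 G2=NOT G1=NOT 0=1 G3=0(const) G4=1(const) -> 11101
Step 4: G0=NOT G3=NOT 0=1 G1=G2&G4=1&1=1 G2=NOT G1=NOT 1=0 G3=0(const) G4=1(const) -> 11001
Step 5: G0=NOT G3=NOT 0=1 G1=G2&G4=0&1=0 G2=NOT G1=NOT 1=0 G3=0(const) G4=1(const) -> 10001
State from step 5 equals state from step 1 -> cycle length 4

Answer: 4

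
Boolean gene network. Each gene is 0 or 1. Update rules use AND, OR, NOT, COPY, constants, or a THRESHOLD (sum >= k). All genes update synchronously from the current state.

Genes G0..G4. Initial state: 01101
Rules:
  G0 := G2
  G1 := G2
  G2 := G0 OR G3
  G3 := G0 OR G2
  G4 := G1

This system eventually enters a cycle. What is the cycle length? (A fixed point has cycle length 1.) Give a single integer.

Step 0: 01101
Step 1: G0=G2=1 G1=G2=1 G2=G0|G3=0|0=0 G3=G0|G2=0|1=1 G4=G1=1 -> 11011
Step 2: G0=G2=0 G1=G2=0 G2=G0|G3=1|1=1 G3=G0|G2=1|0=1 G4=G1=1 -> 00111
Step 3: G0=G2=1 G1=G2=1 G2=G0|G3=0|1=1 G3=G0|G2=0|1=1 G4=G1=0 -> 11110
Step 4: G0=G2=1 G1=G2=1 G2=G0|G3=1|1=1 G3=G0|G2=1|1=1 G4=G1=1 -> 11111
Step 5: G0=G2=1 G1=G2=1 G2=G0|G3=1|1=1 G3=G0|G2=1|1=1 G4=G1=1 -> 11111
State from step 5 equals state from step 4 -> cycle length 1

Answer: 1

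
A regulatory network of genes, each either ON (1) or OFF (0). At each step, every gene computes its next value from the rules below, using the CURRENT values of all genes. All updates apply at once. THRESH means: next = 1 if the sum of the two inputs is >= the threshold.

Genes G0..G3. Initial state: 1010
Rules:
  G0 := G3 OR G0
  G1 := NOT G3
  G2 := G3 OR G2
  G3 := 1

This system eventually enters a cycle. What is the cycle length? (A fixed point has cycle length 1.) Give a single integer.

Answer: 1

Derivation:
Step 0: 1010
Step 1: G0=G3|G0=0|1=1 G1=NOT G3=NOT 0=1 G2=G3|G2=0|1=1 G3=1(const) -> 1111
Step 2: G0=G3|G0=1|1=1 G1=NOT G3=NOT 1=0 G2=G3|G2=1|1=1 G3=1(const) -> 1011
Step 3: G0=G3|G0=1|1=1 G1=NOT G3=NOT 1=0 G2=G3|G2=1|1=1 G3=1(const) -> 1011
State from step 3 equals state from step 2 -> cycle length 1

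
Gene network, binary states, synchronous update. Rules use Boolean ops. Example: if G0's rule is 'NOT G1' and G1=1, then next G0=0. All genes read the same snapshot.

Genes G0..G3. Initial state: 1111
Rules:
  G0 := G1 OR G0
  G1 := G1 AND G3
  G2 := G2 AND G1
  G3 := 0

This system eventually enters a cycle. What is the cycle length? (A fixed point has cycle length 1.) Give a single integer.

Answer: 1

Derivation:
Step 0: 1111
Step 1: G0=G1|G0=1|1=1 G1=G1&G3=1&1=1 G2=G2&G1=1&1=1 G3=0(const) -> 1110
Step 2: G0=G1|G0=1|1=1 G1=G1&G3=1&0=0 G2=G2&G1=1&1=1 G3=0(const) -> 1010
Step 3: G0=G1|G0=0|1=1 G1=G1&G3=0&0=0 G2=G2&G1=1&0=0 G3=0(const) -> 1000
Step 4: G0=G1|G0=0|1=1 G1=G1&G3=0&0=0 G2=G2&G1=0&0=0 G3=0(const) -> 1000
State from step 4 equals state from step 3 -> cycle length 1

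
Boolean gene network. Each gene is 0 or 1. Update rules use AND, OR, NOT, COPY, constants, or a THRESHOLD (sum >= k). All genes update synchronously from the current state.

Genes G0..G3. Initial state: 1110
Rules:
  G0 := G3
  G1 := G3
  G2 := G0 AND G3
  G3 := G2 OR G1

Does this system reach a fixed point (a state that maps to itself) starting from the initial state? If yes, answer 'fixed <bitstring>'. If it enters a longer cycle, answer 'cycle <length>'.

Step 0: 1110
Step 1: G0=G3=0 G1=G3=0 G2=G0&G3=1&0=0 G3=G2|G1=1|1=1 -> 0001
Step 2: G0=G3=1 G1=G3=1 G2=G0&G3=0&1=0 G3=G2|G1=0|0=0 -> 1100
Step 3: G0=G3=0 G1=G3=0 G2=G0&G3=1&0=0 G3=G2|G1=0|1=1 -> 0001
Cycle of length 2 starting at step 1 -> no fixed point

Answer: cycle 2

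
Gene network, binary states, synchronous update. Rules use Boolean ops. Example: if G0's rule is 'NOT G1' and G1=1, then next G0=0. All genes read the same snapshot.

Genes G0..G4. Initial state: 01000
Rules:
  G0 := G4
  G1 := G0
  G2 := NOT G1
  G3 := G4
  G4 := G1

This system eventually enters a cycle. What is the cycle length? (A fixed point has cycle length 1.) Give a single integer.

Answer: 3

Derivation:
Step 0: 01000
Step 1: G0=G4=0 G1=G0=0 G2=NOT G1=NOT 1=0 G3=G4=0 G4=G1=1 -> 00001
Step 2: G0=G4=1 G1=G0=0 G2=NOT G1=NOT 0=1 G3=G4=1 G4=G1=0 -> 10110
Step 3: G0=G4=0 G1=G0=1 G2=NOT G1=NOT 0=1 G3=G4=0 G4=G1=0 -> 01100
Step 4: G0=G4=0 G1=G0=0 G2=NOT G1=NOT 1=0 G3=G4=0 G4=G1=1 -> 00001
State from step 4 equals state from step 1 -> cycle length 3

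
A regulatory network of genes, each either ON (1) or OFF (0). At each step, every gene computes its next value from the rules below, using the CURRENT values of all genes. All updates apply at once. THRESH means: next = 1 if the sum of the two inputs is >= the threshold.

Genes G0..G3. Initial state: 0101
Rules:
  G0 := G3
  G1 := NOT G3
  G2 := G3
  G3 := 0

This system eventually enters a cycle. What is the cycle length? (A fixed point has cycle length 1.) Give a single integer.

Answer: 1

Derivation:
Step 0: 0101
Step 1: G0=G3=1 G1=NOT G3=NOT 1=0 G2=G3=1 G3=0(const) -> 1010
Step 2: G0=G3=0 G1=NOT G3=NOT 0=1 G2=G3=0 G3=0(const) -> 0100
Step 3: G0=G3=0 G1=NOT G3=NOT 0=1 G2=G3=0 G3=0(const) -> 0100
State from step 3 equals state from step 2 -> cycle length 1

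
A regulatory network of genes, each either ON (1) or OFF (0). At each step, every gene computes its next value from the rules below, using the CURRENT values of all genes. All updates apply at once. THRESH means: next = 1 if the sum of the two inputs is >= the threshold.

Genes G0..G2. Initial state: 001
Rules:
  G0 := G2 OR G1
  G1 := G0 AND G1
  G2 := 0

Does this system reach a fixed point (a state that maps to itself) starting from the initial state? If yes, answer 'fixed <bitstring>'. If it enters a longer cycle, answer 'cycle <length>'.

Answer: fixed 000

Derivation:
Step 0: 001
Step 1: G0=G2|G1=1|0=1 G1=G0&G1=0&0=0 G2=0(const) -> 100
Step 2: G0=G2|G1=0|0=0 G1=G0&G1=1&0=0 G2=0(const) -> 000
Step 3: G0=G2|G1=0|0=0 G1=G0&G1=0&0=0 G2=0(const) -> 000
Fixed point reached at step 2: 000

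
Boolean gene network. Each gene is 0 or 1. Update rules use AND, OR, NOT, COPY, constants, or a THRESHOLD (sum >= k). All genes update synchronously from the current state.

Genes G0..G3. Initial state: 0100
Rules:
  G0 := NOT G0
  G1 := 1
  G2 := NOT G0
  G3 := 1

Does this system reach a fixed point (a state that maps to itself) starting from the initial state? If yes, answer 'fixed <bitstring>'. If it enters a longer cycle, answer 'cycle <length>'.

Step 0: 0100
Step 1: G0=NOT G0=NOT 0=1 G1=1(const) G2=NOT G0=NOT 0=1 G3=1(const) -> 1111
Step 2: G0=NOT G0=NOT 1=0 G1=1(const) G2=NOT G0=NOT 1=0 G3=1(const) -> 0101
Step 3: G0=NOT G0=NOT 0=1 G1=1(const) G2=NOT G0=NOT 0=1 G3=1(const) -> 1111
Cycle of length 2 starting at step 1 -> no fixed point

Answer: cycle 2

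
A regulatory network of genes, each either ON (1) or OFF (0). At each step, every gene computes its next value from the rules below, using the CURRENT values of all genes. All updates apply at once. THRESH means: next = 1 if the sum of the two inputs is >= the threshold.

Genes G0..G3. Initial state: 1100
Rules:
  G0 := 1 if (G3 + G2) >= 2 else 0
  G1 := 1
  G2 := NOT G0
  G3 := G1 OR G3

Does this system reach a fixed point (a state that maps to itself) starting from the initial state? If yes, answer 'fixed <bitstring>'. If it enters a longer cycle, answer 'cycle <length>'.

Step 0: 1100
Step 1: G0=(0+0>=2)=0 G1=1(const) G2=NOT G0=NOT 1=0 G3=G1|G3=1|0=1 -> 0101
Step 2: G0=(1+0>=2)=0 G1=1(const) G2=NOT G0=NOT 0=1 G3=G1|G3=1|1=1 -> 0111
Step 3: G0=(1+1>=2)=1 G1=1(const) G2=NOT G0=NOT 0=1 G3=G1|G3=1|1=1 -> 1111
Step 4: G0=(1+1>=2)=1 G1=1(const) G2=NOT G0=NOT 1=0 G3=G1|G3=1|1=1 -> 1101
Step 5: G0=(1+0>=2)=0 G1=1(const) G2=NOT G0=NOT 1=0 G3=G1|G3=1|1=1 -> 0101
Cycle of length 4 starting at step 1 -> no fixed point

Answer: cycle 4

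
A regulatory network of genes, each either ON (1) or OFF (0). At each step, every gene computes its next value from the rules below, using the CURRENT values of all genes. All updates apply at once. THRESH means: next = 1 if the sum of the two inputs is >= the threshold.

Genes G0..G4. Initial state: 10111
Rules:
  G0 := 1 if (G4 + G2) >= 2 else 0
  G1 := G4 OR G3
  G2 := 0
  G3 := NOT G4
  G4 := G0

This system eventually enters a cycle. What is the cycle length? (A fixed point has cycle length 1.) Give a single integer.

Step 0: 10111
Step 1: G0=(1+1>=2)=1 G1=G4|G3=1|1=1 G2=0(const) G3=NOT G4=NOT 1=0 G4=G0=1 -> 11001
Step 2: G0=(1+0>=2)=0 G1=G4|G3=1|0=1 G2=0(const) G3=NOT G4=NOT 1=0 G4=G0=1 -> 01001
Step 3: G0=(1+0>=2)=0 G1=G4|G3=1|0=1 G2=0(const) G3=NOT G4=NOT 1=0 G4=G0=0 -> 01000
Step 4: G0=(0+0>=2)=0 G1=G4|G3=0|0=0 G2=0(const) G3=NOT G4=NOT 0=1 G4=G0=0 -> 00010
Step 5: G0=(0+0>=2)=0 G1=G4|G3=0|1=1 G2=0(const) G3=NOT G4=NOT 0=1 G4=G0=0 -> 01010
Step 6: G0=(0+0>=2)=0 G1=G4|G3=0|1=1 G2=0(const) G3=NOT G4=NOT 0=1 G4=G0=0 -> 01010
State from step 6 equals state from step 5 -> cycle length 1

Answer: 1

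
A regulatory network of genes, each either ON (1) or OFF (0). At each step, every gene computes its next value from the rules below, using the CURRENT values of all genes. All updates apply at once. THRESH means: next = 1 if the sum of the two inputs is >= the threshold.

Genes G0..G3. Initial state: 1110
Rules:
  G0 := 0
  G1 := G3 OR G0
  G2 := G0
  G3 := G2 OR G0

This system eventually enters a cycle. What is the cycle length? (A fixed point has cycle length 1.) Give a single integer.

Step 0: 1110
Step 1: G0=0(const) G1=G3|G0=0|1=1 G2=G0=1 G3=G2|G0=1|1=1 -> 0111
Step 2: G0=0(const) G1=G3|G0=1|0=1 G2=G0=0 G3=G2|G0=1|0=1 -> 0101
Step 3: G0=0(const) G1=G3|G0=1|0=1 G2=G0=0 G3=G2|G0=0|0=0 -> 0100
Step 4: G0=0(const) G1=G3|G0=0|0=0 G2=G0=0 G3=G2|G0=0|0=0 -> 0000
Step 5: G0=0(const) G1=G3|G0=0|0=0 G2=G0=0 G3=G2|G0=0|0=0 -> 0000
State from step 5 equals state from step 4 -> cycle length 1

Answer: 1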